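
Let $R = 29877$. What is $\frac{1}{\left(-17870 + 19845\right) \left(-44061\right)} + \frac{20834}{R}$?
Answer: $\frac{604328182091}{866636910525} \approx 0.69733$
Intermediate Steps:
$\frac{1}{\left(-17870 + 19845\right) \left(-44061\right)} + \frac{20834}{R} = \frac{1}{\left(-17870 + 19845\right) \left(-44061\right)} + \frac{20834}{29877} = \frac{1}{1975} \left(- \frac{1}{44061}\right) + 20834 \cdot \frac{1}{29877} = \frac{1}{1975} \left(- \frac{1}{44061}\right) + \frac{20834}{29877} = - \frac{1}{87020475} + \frac{20834}{29877} = \frac{604328182091}{866636910525}$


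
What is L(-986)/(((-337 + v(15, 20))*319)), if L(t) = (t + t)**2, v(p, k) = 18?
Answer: -4624/121 ≈ -38.215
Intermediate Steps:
L(t) = 4*t**2 (L(t) = (2*t)**2 = 4*t**2)
L(-986)/(((-337 + v(15, 20))*319)) = (4*(-986)**2)/(((-337 + 18)*319)) = (4*972196)/((-319*319)) = 3888784/(-101761) = 3888784*(-1/101761) = -4624/121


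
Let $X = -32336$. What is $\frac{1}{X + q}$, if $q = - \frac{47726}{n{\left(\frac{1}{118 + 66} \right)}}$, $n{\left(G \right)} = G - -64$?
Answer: $- \frac{11777}{389602656} \approx -3.0228 \cdot 10^{-5}$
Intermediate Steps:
$n{\left(G \right)} = 64 + G$ ($n{\left(G \right)} = G + 64 = 64 + G$)
$q = - \frac{8781584}{11777}$ ($q = - \frac{47726}{64 + \frac{1}{118 + 66}} = - \frac{47726}{64 + \frac{1}{184}} = - \frac{47726}{\frac{11777}{184}} = \left(-47726\right) \frac{184}{11777} = - \frac{8781584}{11777} \approx -745.66$)
$\frac{1}{X + q} = \frac{1}{-32336 - \frac{8781584}{11777}} = \frac{1}{- \frac{389602656}{11777}} = - \frac{11777}{389602656}$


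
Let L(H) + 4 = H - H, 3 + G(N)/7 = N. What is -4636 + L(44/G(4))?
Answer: -4640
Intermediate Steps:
G(N) = -21 + 7*N
L(H) = -4 (L(H) = -4 + (H - H) = -4 + 0 = -4)
-4636 + L(44/G(4)) = -4636 - 4 = -4640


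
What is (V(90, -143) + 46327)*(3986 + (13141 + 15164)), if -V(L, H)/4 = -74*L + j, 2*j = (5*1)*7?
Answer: 2353917027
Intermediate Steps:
j = 35/2 (j = ((5*1)*7)/2 = (5*7)/2 = (1/2)*35 = 35/2 ≈ 17.500)
V(L, H) = -70 + 296*L (V(L, H) = -4*(-74*L + 35/2) = -4*(35/2 - 74*L) = -70 + 296*L)
(V(90, -143) + 46327)*(3986 + (13141 + 15164)) = ((-70 + 296*90) + 46327)*(3986 + (13141 + 15164)) = ((-70 + 26640) + 46327)*(3986 + 28305) = (26570 + 46327)*32291 = 72897*32291 = 2353917027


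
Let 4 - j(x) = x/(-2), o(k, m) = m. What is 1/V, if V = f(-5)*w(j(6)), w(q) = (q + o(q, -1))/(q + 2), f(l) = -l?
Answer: 3/10 ≈ 0.30000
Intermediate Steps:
j(x) = 4 + x/2 (j(x) = 4 - x/(-2) = 4 - x*(-1)/2 = 4 - (-1)*x/2 = 4 + x/2)
w(q) = (-1 + q)/(2 + q) (w(q) = (q - 1)/(q + 2) = (-1 + q)/(2 + q))
V = 10/3 (V = (-1*(-5))*((-1 + (4 + (½)*6))/(2 + (4 + (½)*6))) = 5*((-1 + (4 + 3))/(2 + (4 + 3))) = 5*((-1 + 7)/(2 + 7)) = 5*(6/9) = 5*((⅑)*6) = 5*(⅔) = 10/3 ≈ 3.3333)
1/V = 1/(10/3) = 3/10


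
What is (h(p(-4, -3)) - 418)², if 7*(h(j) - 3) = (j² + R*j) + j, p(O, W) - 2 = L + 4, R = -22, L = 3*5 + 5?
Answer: 7700625/49 ≈ 1.5716e+5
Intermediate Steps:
L = 20 (L = 15 + 5 = 20)
p(O, W) = 26 (p(O, W) = 2 + (20 + 4) = 2 + 24 = 26)
h(j) = 3 - 3*j + j²/7 (h(j) = 3 + ((j² - 22*j) + j)/7 = 3 + (j² - 21*j)/7 = 3 + (-3*j + j²/7) = 3 - 3*j + j²/7)
(h(p(-4, -3)) - 418)² = ((3 - 3*26 + (⅐)*26²) - 418)² = ((3 - 78 + (⅐)*676) - 418)² = ((3 - 78 + 676/7) - 418)² = (151/7 - 418)² = (-2775/7)² = 7700625/49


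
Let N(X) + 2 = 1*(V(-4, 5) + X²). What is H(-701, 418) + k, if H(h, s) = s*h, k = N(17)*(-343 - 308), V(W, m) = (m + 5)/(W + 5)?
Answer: -486365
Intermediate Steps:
V(W, m) = (5 + m)/(5 + W)
N(X) = 8 + X² (N(X) = -2 + 1*((5 + 5)/(5 - 4) + X²) = -2 + 1*(10/1 + X²) = -2 + 1*(1*10 + X²) = -2 + 1*(10 + X²) = -2 + (10 + X²) = 8 + X²)
k = -193347 (k = (8 + 17²)*(-343 - 308) = (8 + 289)*(-651) = 297*(-651) = -193347)
H(h, s) = h*s
H(-701, 418) + k = -701*418 - 193347 = -293018 - 193347 = -486365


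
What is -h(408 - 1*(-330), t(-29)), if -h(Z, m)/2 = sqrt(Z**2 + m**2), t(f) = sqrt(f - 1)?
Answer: 2*sqrt(544614) ≈ 1476.0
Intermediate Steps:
t(f) = sqrt(-1 + f)
h(Z, m) = -2*sqrt(Z**2 + m**2)
-h(408 - 1*(-330), t(-29)) = -(-2)*sqrt((408 - 1*(-330))**2 + (sqrt(-1 - 29))**2) = -(-2)*sqrt((408 + 330)**2 + (sqrt(-30))**2) = -(-2)*sqrt(738**2 + (I*sqrt(30))**2) = -(-2)*sqrt(544644 - 30) = -(-2)*sqrt(544614) = 2*sqrt(544614)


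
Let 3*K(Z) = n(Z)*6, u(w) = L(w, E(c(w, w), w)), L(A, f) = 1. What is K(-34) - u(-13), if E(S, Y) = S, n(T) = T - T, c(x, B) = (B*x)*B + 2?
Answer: -1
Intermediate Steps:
c(x, B) = 2 + x*B**2 (c(x, B) = x*B**2 + 2 = 2 + x*B**2)
n(T) = 0
u(w) = 1
K(Z) = 0 (K(Z) = (0*6)/3 = (1/3)*0 = 0)
K(-34) - u(-13) = 0 - 1*1 = 0 - 1 = -1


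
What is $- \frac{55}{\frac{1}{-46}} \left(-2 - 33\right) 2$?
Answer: $-177100$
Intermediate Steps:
$- \frac{55}{\frac{1}{-46}} \left(-2 - 33\right) 2 = - \frac{55}{- \frac{1}{46}} \left(-2 - 33\right) 2 = \left(-55\right) \left(-46\right) \left(-35\right) 2 = 2530 \left(-35\right) 2 = \left(-88550\right) 2 = -177100$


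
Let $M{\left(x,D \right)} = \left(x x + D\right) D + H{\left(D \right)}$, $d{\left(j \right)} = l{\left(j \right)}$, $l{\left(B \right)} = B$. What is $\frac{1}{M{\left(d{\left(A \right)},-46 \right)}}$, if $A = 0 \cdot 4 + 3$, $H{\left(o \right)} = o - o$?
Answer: $\frac{1}{1702} \approx 0.00058754$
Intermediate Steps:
$H{\left(o \right)} = 0$
$A = 3$ ($A = 0 + 3 = 3$)
$d{\left(j \right)} = j$
$M{\left(x,D \right)} = D \left(D + x^{2}\right)$ ($M{\left(x,D \right)} = \left(x x + D\right) D + 0 = \left(x^{2} + D\right) D + 0 = \left(D + x^{2}\right) D + 0 = D \left(D + x^{2}\right) + 0 = D \left(D + x^{2}\right)$)
$\frac{1}{M{\left(d{\left(A \right)},-46 \right)}} = \frac{1}{\left(-46\right) \left(-46 + 3^{2}\right)} = \frac{1}{\left(-46\right) \left(-46 + 9\right)} = \frac{1}{\left(-46\right) \left(-37\right)} = \frac{1}{1702}$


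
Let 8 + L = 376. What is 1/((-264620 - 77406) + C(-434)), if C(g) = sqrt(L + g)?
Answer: -171013/58490892371 - I*sqrt(66)/116981784742 ≈ -2.9238e-6 - 6.9447e-11*I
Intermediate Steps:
L = 368 (L = -8 + 376 = 368)
C(g) = sqrt(368 + g)
1/((-264620 - 77406) + C(-434)) = 1/((-264620 - 77406) + sqrt(368 - 434)) = 1/(-342026 + sqrt(-66)) = 1/(-342026 + I*sqrt(66))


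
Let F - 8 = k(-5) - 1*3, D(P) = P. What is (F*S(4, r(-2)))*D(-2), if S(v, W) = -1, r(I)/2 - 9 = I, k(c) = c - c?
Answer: 10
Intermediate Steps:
k(c) = 0
r(I) = 18 + 2*I
F = 5 (F = 8 + (0 - 1*3) = 8 + (0 - 3) = 8 - 3 = 5)
(F*S(4, r(-2)))*D(-2) = (5*(-1))*(-2) = -5*(-2) = 10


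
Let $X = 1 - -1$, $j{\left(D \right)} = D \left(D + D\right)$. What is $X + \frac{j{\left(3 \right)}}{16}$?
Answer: $\frac{25}{8} \approx 3.125$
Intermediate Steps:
$j{\left(D \right)} = 2 D^{2}$ ($j{\left(D \right)} = D 2 D = 2 D^{2}$)
$X = 2$ ($X = 1 + 1 = 2$)
$X + \frac{j{\left(3 \right)}}{16} = 2 + \frac{2 \cdot 3^{2}}{16} = 2 + \frac{2 \cdot 9}{16} = 2 + \frac{1}{16} \cdot 18 = 2 + \frac{9}{8} = \frac{25}{8}$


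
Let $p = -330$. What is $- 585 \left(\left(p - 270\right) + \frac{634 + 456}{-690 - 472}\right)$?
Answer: $\frac{204249825}{581} \approx 3.5155 \cdot 10^{5}$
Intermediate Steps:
$- 585 \left(\left(p - 270\right) + \frac{634 + 456}{-690 - 472}\right) = - 585 \left(\left(-330 - 270\right) + \frac{634 + 456}{-690 - 472}\right) = - 585 \left(\left(-330 - 270\right) + \frac{1090}{-1162}\right) = - 585 \left(-600 + 1090 \left(- \frac{1}{1162}\right)\right) = - 585 \left(-600 - \frac{545}{581}\right) = \left(-585\right) \left(- \frac{349145}{581}\right) = \frac{204249825}{581}$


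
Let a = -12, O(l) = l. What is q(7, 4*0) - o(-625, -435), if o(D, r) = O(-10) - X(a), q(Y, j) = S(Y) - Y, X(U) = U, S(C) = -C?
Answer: -16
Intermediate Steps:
q(Y, j) = -2*Y (q(Y, j) = -Y - Y = -2*Y)
o(D, r) = 2 (o(D, r) = -10 - 1*(-12) = -10 + 12 = 2)
q(7, 4*0) - o(-625, -435) = -2*7 - 1*2 = -14 - 2 = -16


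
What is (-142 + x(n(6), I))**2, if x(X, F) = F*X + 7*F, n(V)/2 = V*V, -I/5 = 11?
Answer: 20133169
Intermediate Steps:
I = -55 (I = -5*11 = -55)
n(V) = 2*V**2 (n(V) = 2*(V*V) = 2*V**2)
x(X, F) = 7*F + F*X
(-142 + x(n(6), I))**2 = (-142 - 55*(7 + 2*6**2))**2 = (-142 - 55*(7 + 2*36))**2 = (-142 - 55*(7 + 72))**2 = (-142 - 55*79)**2 = (-142 - 4345)**2 = (-4487)**2 = 20133169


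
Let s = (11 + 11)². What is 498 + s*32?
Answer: 15986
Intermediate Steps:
s = 484 (s = 22² = 484)
498 + s*32 = 498 + 484*32 = 498 + 15488 = 15986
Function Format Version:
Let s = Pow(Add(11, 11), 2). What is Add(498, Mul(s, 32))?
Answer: 15986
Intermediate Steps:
s = 484 (s = Pow(22, 2) = 484)
Add(498, Mul(s, 32)) = Add(498, Mul(484, 32)) = Add(498, 15488) = 15986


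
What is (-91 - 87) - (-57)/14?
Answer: -2435/14 ≈ -173.93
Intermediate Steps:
(-91 - 87) - (-57)/14 = -178 - (-57)/14 = -178 - 3*(-19/14) = -178 + 57/14 = -2435/14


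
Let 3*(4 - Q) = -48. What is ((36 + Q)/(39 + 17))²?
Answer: 1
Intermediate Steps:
Q = 20 (Q = 4 - ⅓*(-48) = 4 + 16 = 20)
((36 + Q)/(39 + 17))² = ((36 + 20)/(39 + 17))² = (56/56)² = (56*(1/56))² = 1² = 1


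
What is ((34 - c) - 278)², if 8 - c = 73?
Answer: 32041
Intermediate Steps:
c = -65 (c = 8 - 1*73 = 8 - 73 = -65)
((34 - c) - 278)² = ((34 - 1*(-65)) - 278)² = ((34 + 65) - 278)² = (99 - 278)² = (-179)² = 32041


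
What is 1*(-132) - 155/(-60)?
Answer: -1553/12 ≈ -129.42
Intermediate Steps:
1*(-132) - 155/(-60) = -132 - 155*(-1/60) = -132 + 31/12 = -1553/12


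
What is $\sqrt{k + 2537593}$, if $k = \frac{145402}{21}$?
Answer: $\frac{\sqrt{1122131955}}{21} \approx 1595.2$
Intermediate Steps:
$k = \frac{145402}{21}$ ($k = 145402 \cdot \frac{1}{21} = \frac{145402}{21} \approx 6923.9$)
$\sqrt{k + 2537593} = \sqrt{\frac{145402}{21} + 2537593} = \sqrt{\frac{53434855}{21}} = \frac{\sqrt{1122131955}}{21}$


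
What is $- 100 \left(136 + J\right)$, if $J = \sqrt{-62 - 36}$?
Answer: $-13600 - 700 i \sqrt{2} \approx -13600.0 - 989.95 i$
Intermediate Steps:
$J = 7 i \sqrt{2}$ ($J = \sqrt{-98} = 7 i \sqrt{2} \approx 9.8995 i$)
$- 100 \left(136 + J\right) = - 100 \left(136 + 7 i \sqrt{2}\right) = -13600 - 700 i \sqrt{2}$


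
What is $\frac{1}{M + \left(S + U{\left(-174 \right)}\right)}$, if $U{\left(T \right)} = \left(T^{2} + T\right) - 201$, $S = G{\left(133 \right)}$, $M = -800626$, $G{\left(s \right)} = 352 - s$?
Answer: $- \frac{1}{770506} \approx -1.2978 \cdot 10^{-6}$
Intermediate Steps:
$S = 219$ ($S = 352 - 133 = 219$)
$U{\left(T \right)} = -201 + T + T^{2}$ ($U{\left(T \right)} = \left(T + T^{2}\right) - 201 = -201 + T + T^{2}$)
$\frac{1}{M + \left(S + U{\left(-174 \right)}\right)} = \frac{1}{-800626 + \left(219 - \left(375 - 30276\right)\right)} = \frac{1}{-800626 + \left(219 - -29901\right)} = \frac{1}{-800626 + \left(219 + 29901\right)} = \frac{1}{-800626 + 30120} = \frac{1}{-770506} = - \frac{1}{770506}$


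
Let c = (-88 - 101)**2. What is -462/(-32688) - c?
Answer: -194607931/5448 ≈ -35721.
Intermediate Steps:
c = 35721 (c = (-189)**2 = 35721)
-462/(-32688) - c = -462/(-32688) - 1*35721 = -462*(-1/32688) - 35721 = 77/5448 - 35721 = -194607931/5448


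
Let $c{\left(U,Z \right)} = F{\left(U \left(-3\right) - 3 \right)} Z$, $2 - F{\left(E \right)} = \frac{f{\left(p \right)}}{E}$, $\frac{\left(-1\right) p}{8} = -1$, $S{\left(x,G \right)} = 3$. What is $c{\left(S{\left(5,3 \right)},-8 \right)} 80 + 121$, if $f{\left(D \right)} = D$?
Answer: $- \frac{4757}{3} \approx -1585.7$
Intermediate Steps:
$p = 8$ ($p = \left(-8\right) \left(-1\right) = 8$)
$F{\left(E \right)} = 2 - \frac{8}{E}$
$c{\left(U,Z \right)} = Z \left(2 - \frac{8}{-3 - 3 U}\right)$ ($c{\left(U,Z \right)} = \left(2 - \frac{8}{U \left(-3\right) - 3}\right) Z = \left(2 - \frac{8}{- 3 U - 3}\right) Z = \left(2 - \frac{8}{-3 - 3 U}\right) Z = Z \left(2 - \frac{8}{-3 - 3 U}\right)$)
$c{\left(S{\left(5,3 \right)},-8 \right)} 80 + 121 = \frac{2}{3} \left(-8\right) \frac{1}{1 + 3} \left(7 + 3 \cdot 3\right) 80 + 121 = \frac{2}{3} \left(-8\right) \frac{1}{4} \left(7 + 9\right) 80 + 121 = \frac{2}{3} \left(-8\right) \frac{1}{4} \cdot 16 \cdot 80 + 121 = \left(- \frac{64}{3}\right) 80 + 121 = - \frac{5120}{3} + 121 = - \frac{4757}{3}$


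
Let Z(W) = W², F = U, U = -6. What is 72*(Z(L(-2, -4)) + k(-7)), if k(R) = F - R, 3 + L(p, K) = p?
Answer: 1872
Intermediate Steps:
L(p, K) = -3 + p
F = -6
k(R) = -6 - R
72*(Z(L(-2, -4)) + k(-7)) = 72*((-3 - 2)² + (-6 - 1*(-7))) = 72*((-5)² + (-6 + 7)) = 72*(25 + 1) = 72*26 = 1872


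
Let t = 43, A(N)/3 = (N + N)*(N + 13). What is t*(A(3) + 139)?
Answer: 18361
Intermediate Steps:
A(N) = 6*N*(13 + N) (A(N) = 3*((N + N)*(N + 13)) = 3*((2*N)*(13 + N)) = 3*(2*N*(13 + N)) = 6*N*(13 + N))
t*(A(3) + 139) = 43*(6*3*(13 + 3) + 139) = 43*(6*3*16 + 139) = 43*(288 + 139) = 43*427 = 18361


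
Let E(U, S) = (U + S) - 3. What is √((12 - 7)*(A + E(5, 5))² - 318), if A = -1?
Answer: I*√138 ≈ 11.747*I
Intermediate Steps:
E(U, S) = -3 + S + U (E(U, S) = (S + U) - 3 = -3 + S + U)
√((12 - 7)*(A + E(5, 5))² - 318) = √((12 - 7)*(-1 + (-3 + 5 + 5))² - 318) = √(5*(-1 + 7)² - 318) = √(5*6² - 318) = √(5*36 - 318) = √(180 - 318) = √(-138) = I*√138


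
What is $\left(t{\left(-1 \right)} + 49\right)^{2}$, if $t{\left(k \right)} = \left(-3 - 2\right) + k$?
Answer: $1849$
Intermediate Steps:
$t{\left(k \right)} = -5 + k$
$\left(t{\left(-1 \right)} + 49\right)^{2} = \left(\left(-5 - 1\right) + 49\right)^{2} = \left(-6 + 49\right)^{2} = 43^{2} = 1849$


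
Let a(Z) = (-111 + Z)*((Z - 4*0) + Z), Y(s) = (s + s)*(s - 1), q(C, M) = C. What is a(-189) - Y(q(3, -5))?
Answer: 113388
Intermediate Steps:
Y(s) = 2*s*(-1 + s) (Y(s) = (2*s)*(-1 + s) = 2*s*(-1 + s))
a(Z) = 2*Z*(-111 + Z) (a(Z) = (-111 + Z)*((Z + 0) + Z) = (-111 + Z)*(Z + Z) = (-111 + Z)*(2*Z) = 2*Z*(-111 + Z))
a(-189) - Y(q(3, -5)) = 2*(-189)*(-111 - 189) - 2*3*(-1 + 3) = 2*(-189)*(-300) - 2*3*2 = 113400 - 1*12 = 113400 - 12 = 113388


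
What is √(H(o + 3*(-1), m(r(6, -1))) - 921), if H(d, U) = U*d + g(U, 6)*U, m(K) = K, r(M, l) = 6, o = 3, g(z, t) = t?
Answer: I*√885 ≈ 29.749*I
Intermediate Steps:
H(d, U) = 6*U + U*d (H(d, U) = U*d + 6*U = 6*U + U*d)
√(H(o + 3*(-1), m(r(6, -1))) - 921) = √(6*(6 + (3 + 3*(-1))) - 921) = √(6*(6 + (3 - 3)) - 921) = √(6*(6 + 0) - 921) = √(6*6 - 921) = √(36 - 921) = √(-885) = I*√885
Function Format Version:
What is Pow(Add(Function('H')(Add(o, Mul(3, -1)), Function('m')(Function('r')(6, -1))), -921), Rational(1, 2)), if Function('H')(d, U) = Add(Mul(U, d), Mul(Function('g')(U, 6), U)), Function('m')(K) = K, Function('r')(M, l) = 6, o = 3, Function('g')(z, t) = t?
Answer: Mul(I, Pow(885, Rational(1, 2))) ≈ Mul(29.749, I)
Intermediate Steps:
Function('H')(d, U) = Add(Mul(6, U), Mul(U, d)) (Function('H')(d, U) = Add(Mul(U, d), Mul(6, U)) = Add(Mul(6, U), Mul(U, d)))
Pow(Add(Function('H')(Add(o, Mul(3, -1)), Function('m')(Function('r')(6, -1))), -921), Rational(1, 2)) = Pow(Add(Mul(6, Add(6, Add(3, Mul(3, -1)))), -921), Rational(1, 2)) = Pow(Add(Mul(6, Add(6, Add(3, -3))), -921), Rational(1, 2)) = Pow(Add(Mul(6, Add(6, 0)), -921), Rational(1, 2)) = Pow(Add(Mul(6, 6), -921), Rational(1, 2)) = Pow(Add(36, -921), Rational(1, 2)) = Pow(-885, Rational(1, 2)) = Mul(I, Pow(885, Rational(1, 2)))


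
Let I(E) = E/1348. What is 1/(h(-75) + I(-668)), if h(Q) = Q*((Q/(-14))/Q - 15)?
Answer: 4718/5330687 ≈ 0.00088506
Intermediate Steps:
I(E) = E/1348 (I(E) = E*(1/1348) = E/1348)
h(Q) = -211*Q/14 (h(Q) = Q*((Q*(-1/14))/Q - 15) = Q*((-Q/14)/Q - 15) = Q*(-1/14 - 15) = Q*(-211/14) = -211*Q/14)
1/(h(-75) + I(-668)) = 1/(-211/14*(-75) + (1/1348)*(-668)) = 1/(15825/14 - 167/337) = 1/(5330687/4718) = 4718/5330687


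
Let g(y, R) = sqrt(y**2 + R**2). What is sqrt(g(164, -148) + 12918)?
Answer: sqrt(12918 + 20*sqrt(122)) ≈ 114.63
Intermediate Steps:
g(y, R) = sqrt(R**2 + y**2)
sqrt(g(164, -148) + 12918) = sqrt(sqrt((-148)**2 + 164**2) + 12918) = sqrt(sqrt(21904 + 26896) + 12918) = sqrt(sqrt(48800) + 12918) = sqrt(20*sqrt(122) + 12918) = sqrt(12918 + 20*sqrt(122))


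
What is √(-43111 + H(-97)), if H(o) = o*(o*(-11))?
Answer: 9*I*√1810 ≈ 382.9*I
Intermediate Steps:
H(o) = -11*o² (H(o) = o*(-11*o) = -11*o²)
√(-43111 + H(-97)) = √(-43111 - 11*(-97)²) = √(-43111 - 11*9409) = √(-43111 - 103499) = √(-146610) = 9*I*√1810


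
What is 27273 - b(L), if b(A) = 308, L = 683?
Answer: 26965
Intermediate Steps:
27273 - b(L) = 27273 - 1*308 = 27273 - 308 = 26965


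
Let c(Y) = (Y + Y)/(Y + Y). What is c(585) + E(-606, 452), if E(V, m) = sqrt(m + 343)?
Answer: 1 + sqrt(795) ≈ 29.196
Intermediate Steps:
E(V, m) = sqrt(343 + m)
c(Y) = 1 (c(Y) = (2*Y)/((2*Y)) = (2*Y)*(1/(2*Y)) = 1)
c(585) + E(-606, 452) = 1 + sqrt(343 + 452) = 1 + sqrt(795)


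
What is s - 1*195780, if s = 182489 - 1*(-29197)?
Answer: 15906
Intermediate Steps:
s = 211686 (s = 182489 + 29197 = 211686)
s - 1*195780 = 211686 - 1*195780 = 211686 - 195780 = 15906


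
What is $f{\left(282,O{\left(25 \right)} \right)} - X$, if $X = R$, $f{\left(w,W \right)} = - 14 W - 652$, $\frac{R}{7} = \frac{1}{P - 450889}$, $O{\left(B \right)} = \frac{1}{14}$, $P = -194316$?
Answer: $- \frac{421318858}{645205} \approx -653.0$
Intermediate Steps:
$O{\left(B \right)} = \frac{1}{14}$
$R = - \frac{7}{645205}$ ($R = \frac{7}{-194316 - 450889} = \frac{7}{-645205} = 7 \left(- \frac{1}{645205}\right) = - \frac{7}{645205} \approx -1.0849 \cdot 10^{-5}$)
$f{\left(w,W \right)} = -652 - 14 W$
$X = - \frac{7}{645205} \approx -1.0849 \cdot 10^{-5}$
$f{\left(282,O{\left(25 \right)} \right)} - X = \left(-652 - 1\right) - - \frac{7}{645205} = \left(-652 - 1\right) + \frac{7}{645205} = -653 + \frac{7}{645205} = - \frac{421318858}{645205}$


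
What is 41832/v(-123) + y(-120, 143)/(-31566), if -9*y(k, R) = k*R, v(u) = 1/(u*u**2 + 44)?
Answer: -3685738383354724/47349 ≈ -7.7842e+10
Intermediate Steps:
v(u) = 1/(44 + u**3) (v(u) = 1/(u**3 + 44) = 1/(44 + u**3))
y(k, R) = -R*k/9 (y(k, R) = -k*R/9 = -R*k/9)
41832/v(-123) + y(-120, 143)/(-31566) = 41832/(1/(44 + (-123)**3)) - 1/9*143*(-120)/(-31566) = 41832/(1/(44 - 1860867)) + (5720/3)*(-1/31566) = 41832/(1/(-1860823)) - 2860/47349 = 41832/(-1/1860823) - 2860/47349 = 41832*(-1860823) - 2860/47349 = -77841947736 - 2860/47349 = -3685738383354724/47349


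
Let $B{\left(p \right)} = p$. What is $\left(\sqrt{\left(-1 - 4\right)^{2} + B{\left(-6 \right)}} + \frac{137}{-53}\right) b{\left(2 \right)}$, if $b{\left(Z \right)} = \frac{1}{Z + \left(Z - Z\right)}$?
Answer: $- \frac{137}{106} + \frac{\sqrt{19}}{2} \approx 0.887$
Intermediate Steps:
$b{\left(Z \right)} = \frac{1}{Z}$ ($b{\left(Z \right)} = \frac{1}{Z + 0} = \frac{1}{Z}$)
$\left(\sqrt{\left(-1 - 4\right)^{2} + B{\left(-6 \right)}} + \frac{137}{-53}\right) b{\left(2 \right)} = \frac{\sqrt{\left(-1 - 4\right)^{2} - 6} + \frac{137}{-53}}{2} = \left(\sqrt{\left(-1 - 4\right)^{2} - 6} + 137 \left(- \frac{1}{53}\right)\right) \frac{1}{2} = \left(\sqrt{\left(-5\right)^{2} - 6} - \frac{137}{53}\right) \frac{1}{2} = \left(\sqrt{25 - 6} - \frac{137}{53}\right) \frac{1}{2} = \left(\sqrt{19} - \frac{137}{53}\right) \frac{1}{2} = \left(- \frac{137}{53} + \sqrt{19}\right) \frac{1}{2} = - \frac{137}{106} + \frac{\sqrt{19}}{2}$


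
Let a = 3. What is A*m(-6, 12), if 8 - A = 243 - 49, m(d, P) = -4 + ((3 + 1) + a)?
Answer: -558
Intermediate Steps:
m(d, P) = 3 (m(d, P) = -4 + ((3 + 1) + 3) = -4 + (4 + 3) = -4 + 7 = 3)
A = -186 (A = 8 - (243 - 49) = 8 - 1*194 = 8 - 194 = -186)
A*m(-6, 12) = -186*3 = -558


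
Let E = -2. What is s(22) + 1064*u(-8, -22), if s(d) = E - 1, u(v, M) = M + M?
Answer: -46819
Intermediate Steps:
u(v, M) = 2*M
s(d) = -3 (s(d) = -2 - 1 = -3)
s(22) + 1064*u(-8, -22) = -3 + 1064*(2*(-22)) = -3 + 1064*(-44) = -3 - 46816 = -46819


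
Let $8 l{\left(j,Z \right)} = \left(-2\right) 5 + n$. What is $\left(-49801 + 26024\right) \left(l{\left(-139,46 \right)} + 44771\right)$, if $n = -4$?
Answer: $- \frac{4257913829}{4} \approx -1.0645 \cdot 10^{9}$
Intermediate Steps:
$l{\left(j,Z \right)} = - \frac{7}{4}$ ($l{\left(j,Z \right)} = \frac{\left(-2\right) 5 - 4}{8} = \frac{-10 - 4}{8} = \frac{1}{8} \left(-14\right) = - \frac{7}{4}$)
$\left(-49801 + 26024\right) \left(l{\left(-139,46 \right)} + 44771\right) = \left(-49801 + 26024\right) \left(- \frac{7}{4} + 44771\right) = \left(-23777\right) \frac{179077}{4} = - \frac{4257913829}{4}$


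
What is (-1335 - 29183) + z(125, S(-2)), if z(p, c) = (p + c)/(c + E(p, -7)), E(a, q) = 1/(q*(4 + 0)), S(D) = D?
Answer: -580990/19 ≈ -30578.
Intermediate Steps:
E(a, q) = 1/(4*q) (E(a, q) = 1/(q*4) = 1/(4*q))
z(p, c) = (c + p)/(-1/28 + c) (z(p, c) = (p + c)/(c + (1/4)/(-7)) = (c + p)/(c + (1/4)*(-1/7)) = (c + p)/(c - 1/28) = (c + p)/(-1/28 + c))
(-1335 - 29183) + z(125, S(-2)) = (-1335 - 29183) + 28*(-2 + 125)/(-1 + 28*(-2)) = -30518 + 28*123/(-1 - 56) = -30518 + 28*123/(-57) = -30518 + 28*(-1/57)*123 = -30518 - 1148/19 = -580990/19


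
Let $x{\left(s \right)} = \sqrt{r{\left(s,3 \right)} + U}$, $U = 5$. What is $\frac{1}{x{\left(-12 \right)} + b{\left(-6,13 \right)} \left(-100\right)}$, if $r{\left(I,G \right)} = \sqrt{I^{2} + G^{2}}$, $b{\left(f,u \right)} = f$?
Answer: $\frac{1}{600 + \sqrt{5 + 3 \sqrt{17}}} \approx 0.0016552$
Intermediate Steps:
$r{\left(I,G \right)} = \sqrt{G^{2} + I^{2}}$
$x{\left(s \right)} = \sqrt{5 + \sqrt{9 + s^{2}}}$ ($x{\left(s \right)} = \sqrt{\sqrt{3^{2} + s^{2}} + 5} = \sqrt{\sqrt{9 + s^{2}} + 5} = \sqrt{5 + \sqrt{9 + s^{2}}}$)
$\frac{1}{x{\left(-12 \right)} + b{\left(-6,13 \right)} \left(-100\right)} = \frac{1}{\sqrt{5 + \sqrt{9 + \left(-12\right)^{2}}} - -600} = \frac{1}{\sqrt{5 + \sqrt{9 + 144}} + 600} = \frac{1}{\sqrt{5 + \sqrt{153}} + 600} = \frac{1}{\sqrt{5 + 3 \sqrt{17}} + 600} = \frac{1}{600 + \sqrt{5 + 3 \sqrt{17}}}$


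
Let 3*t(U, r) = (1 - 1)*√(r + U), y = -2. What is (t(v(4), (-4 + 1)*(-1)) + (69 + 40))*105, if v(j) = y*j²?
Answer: 11445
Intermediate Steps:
v(j) = -2*j²
t(U, r) = 0 (t(U, r) = ((1 - 1)*√(r + U))/3 = (0*√(U + r))/3 = (⅓)*0 = 0)
(t(v(4), (-4 + 1)*(-1)) + (69 + 40))*105 = (0 + (69 + 40))*105 = (0 + 109)*105 = 109*105 = 11445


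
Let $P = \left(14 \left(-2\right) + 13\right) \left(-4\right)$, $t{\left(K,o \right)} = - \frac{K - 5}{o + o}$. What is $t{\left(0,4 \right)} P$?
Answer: $\frac{75}{2} \approx 37.5$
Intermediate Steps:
$t{\left(K,o \right)} = - \frac{-5 + K}{2 o}$
$P = 60$ ($P = \left(-28 + 13\right) \left(-4\right) = \left(-15\right) \left(-4\right) = 60$)
$t{\left(0,4 \right)} P = \frac{5 - 0}{2 \cdot 4} \cdot 60 = \frac{1}{2} \cdot \frac{1}{4} \left(5 + 0\right) 60 = \frac{1}{2} \cdot \frac{1}{4} \cdot 5 \cdot 60 = \frac{5}{8} \cdot 60 = \frac{75}{2}$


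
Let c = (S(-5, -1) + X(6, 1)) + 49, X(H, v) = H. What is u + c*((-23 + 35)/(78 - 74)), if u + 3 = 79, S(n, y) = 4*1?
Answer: 253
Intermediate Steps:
S(n, y) = 4
u = 76 (u = -3 + 79 = 76)
c = 59 (c = (4 + 6) + 49 = 10 + 49 = 59)
u + c*((-23 + 35)/(78 - 74)) = 76 + 59*((-23 + 35)/(78 - 74)) = 76 + 59*(12/4) = 76 + 59*(12*(¼)) = 76 + 59*3 = 76 + 177 = 253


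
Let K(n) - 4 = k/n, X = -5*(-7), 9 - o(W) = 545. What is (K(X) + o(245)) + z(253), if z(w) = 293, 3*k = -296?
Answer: -25391/105 ≈ -241.82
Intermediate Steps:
k = -296/3 (k = (⅓)*(-296) = -296/3 ≈ -98.667)
o(W) = -536 (o(W) = 9 - 1*545 = 9 - 545 = -536)
X = 35
K(n) = 4 - 296/(3*n)
(K(X) + o(245)) + z(253) = ((4 - 296/3/35) - 536) + 293 = ((4 - 296/3*1/35) - 536) + 293 = ((4 - 296/105) - 536) + 293 = (124/105 - 536) + 293 = -56156/105 + 293 = -25391/105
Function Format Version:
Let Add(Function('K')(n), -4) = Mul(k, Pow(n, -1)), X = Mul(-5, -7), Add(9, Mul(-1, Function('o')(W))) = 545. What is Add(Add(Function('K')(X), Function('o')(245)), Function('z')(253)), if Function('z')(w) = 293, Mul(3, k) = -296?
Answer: Rational(-25391, 105) ≈ -241.82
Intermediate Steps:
k = Rational(-296, 3) (k = Mul(Rational(1, 3), -296) = Rational(-296, 3) ≈ -98.667)
Function('o')(W) = -536 (Function('o')(W) = Add(9, Mul(-1, 545)) = Add(9, -545) = -536)
X = 35
Function('K')(n) = Add(4, Mul(Rational(-296, 3), Pow(n, -1)))
Add(Add(Function('K')(X), Function('o')(245)), Function('z')(253)) = Add(Add(Add(4, Mul(Rational(-296, 3), Pow(35, -1))), -536), 293) = Add(Add(Add(4, Mul(Rational(-296, 3), Rational(1, 35))), -536), 293) = Add(Add(Add(4, Rational(-296, 105)), -536), 293) = Add(Add(Rational(124, 105), -536), 293) = Add(Rational(-56156, 105), 293) = Rational(-25391, 105)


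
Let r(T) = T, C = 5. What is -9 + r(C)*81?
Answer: 396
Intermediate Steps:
-9 + r(C)*81 = -9 + 5*81 = -9 + 405 = 396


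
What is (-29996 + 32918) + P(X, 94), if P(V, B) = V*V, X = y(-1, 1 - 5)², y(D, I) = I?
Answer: 3178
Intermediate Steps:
X = 16 (X = (1 - 5)² = (-4)² = 16)
P(V, B) = V²
(-29996 + 32918) + P(X, 94) = (-29996 + 32918) + 16² = 2922 + 256 = 3178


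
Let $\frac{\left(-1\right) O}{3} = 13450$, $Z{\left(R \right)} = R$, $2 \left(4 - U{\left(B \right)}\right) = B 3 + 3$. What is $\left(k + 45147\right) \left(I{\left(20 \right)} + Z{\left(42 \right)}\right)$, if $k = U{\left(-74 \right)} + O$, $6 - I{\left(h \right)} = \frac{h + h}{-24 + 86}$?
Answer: $\frac{7208614}{31} \approx 2.3254 \cdot 10^{5}$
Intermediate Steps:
$I{\left(h \right)} = 6 - \frac{h}{31}$ ($I{\left(h \right)} = 6 - \frac{h + h}{-24 + 86} = 6 - \frac{2 h}{62} = 6 - 2 h \frac{1}{62} = 6 - \frac{h}{31}$)
$U{\left(B \right)} = \frac{5}{2} - \frac{3 B}{2}$ ($U{\left(B \right)} = 4 - \frac{B 3 + 3}{2} = 4 - \frac{3 B + 3}{2} = 4 - \frac{3 + 3 B}{2} = 4 - \left(\frac{3}{2} + \frac{3 B}{2}\right) = \frac{5}{2} - \frac{3 B}{2}$)
$O = -40350$ ($O = \left(-3\right) 13450 = -40350$)
$k = - \frac{80473}{2}$ ($k = \left(\frac{5}{2} - -111\right) - 40350 = \left(\frac{5}{2} + 111\right) - 40350 = \frac{227}{2} - 40350 = - \frac{80473}{2} \approx -40237.0$)
$\left(k + 45147\right) \left(I{\left(20 \right)} + Z{\left(42 \right)}\right) = \left(- \frac{80473}{2} + 45147\right) \left(\left(6 - \frac{20}{31}\right) + 42\right) = \frac{9821 \left(\left(6 - \frac{20}{31}\right) + 42\right)}{2} = \frac{9821 \left(\frac{166}{31} + 42\right)}{2} = \frac{9821}{2} \cdot \frac{1468}{31} = \frac{7208614}{31}$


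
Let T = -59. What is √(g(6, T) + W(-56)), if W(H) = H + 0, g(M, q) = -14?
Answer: I*√70 ≈ 8.3666*I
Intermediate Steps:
W(H) = H
√(g(6, T) + W(-56)) = √(-14 - 56) = √(-70) = I*√70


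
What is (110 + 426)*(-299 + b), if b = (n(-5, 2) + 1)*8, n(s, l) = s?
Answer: -177416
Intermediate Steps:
b = -32 (b = (-5 + 1)*8 = -4*8 = -32)
(110 + 426)*(-299 + b) = (110 + 426)*(-299 - 32) = 536*(-331) = -177416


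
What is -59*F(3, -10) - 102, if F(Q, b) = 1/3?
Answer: -365/3 ≈ -121.67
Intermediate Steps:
F(Q, b) = ⅓
-59*F(3, -10) - 102 = -59*⅓ - 102 = -59/3 - 102 = -365/3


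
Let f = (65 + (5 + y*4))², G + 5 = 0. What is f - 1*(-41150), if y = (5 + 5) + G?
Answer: 49250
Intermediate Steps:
G = -5 (G = -5 + 0 = -5)
y = 5 (y = (5 + 5) - 5 = 10 - 5 = 5)
f = 8100 (f = (65 + (5 + 5*4))² = (65 + (5 + 20))² = (65 + 25)² = 90² = 8100)
f - 1*(-41150) = 8100 - 1*(-41150) = 8100 + 41150 = 49250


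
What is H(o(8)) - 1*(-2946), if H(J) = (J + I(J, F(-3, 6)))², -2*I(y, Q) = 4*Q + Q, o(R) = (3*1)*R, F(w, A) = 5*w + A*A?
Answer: 15033/4 ≈ 3758.3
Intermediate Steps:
F(w, A) = A² + 5*w (F(w, A) = 5*w + A² = A² + 5*w)
o(R) = 3*R
I(y, Q) = -5*Q/2 (I(y, Q) = -(4*Q + Q)/2 = -5*Q/2)
H(J) = (-105/2 + J)² (H(J) = (J - 5*(6² + 5*(-3))/2)² = (J - 5*(36 - 15)/2)² = (J - 5/2*21)² = (J - 105/2)² = (-105/2 + J)²)
H(o(8)) - 1*(-2946) = (-105 + 2*(3*8))²/4 - 1*(-2946) = (-105 + 2*24)²/4 + 2946 = (-105 + 48)²/4 + 2946 = (¼)*(-57)² + 2946 = (¼)*3249 + 2946 = 3249/4 + 2946 = 15033/4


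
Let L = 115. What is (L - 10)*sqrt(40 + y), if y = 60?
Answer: 1050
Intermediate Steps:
(L - 10)*sqrt(40 + y) = (115 - 10)*sqrt(40 + 60) = 105*sqrt(100) = 105*10 = 1050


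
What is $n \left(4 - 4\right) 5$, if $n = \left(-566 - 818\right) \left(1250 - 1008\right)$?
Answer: $0$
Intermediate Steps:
$n = -334928$ ($n = \left(-1384\right) 242 = -334928$)
$n \left(4 - 4\right) 5 = - 334928 \left(4 - 4\right) 5 = - 334928 \cdot 0 \cdot 5 = \left(-334928\right) 0 = 0$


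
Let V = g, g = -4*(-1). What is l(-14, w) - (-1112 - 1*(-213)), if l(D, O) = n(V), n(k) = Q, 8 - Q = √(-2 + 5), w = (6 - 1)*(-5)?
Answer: 907 - √3 ≈ 905.27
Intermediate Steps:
g = 4
V = 4
w = -25 (w = 5*(-5) = -25)
Q = 8 - √3 (Q = 8 - √(-2 + 5) = 8 - √3 ≈ 6.2680)
n(k) = 8 - √3
l(D, O) = 8 - √3
l(-14, w) - (-1112 - 1*(-213)) = (8 - √3) - (-1112 - 1*(-213)) = (8 - √3) - (-1112 + 213) = (8 - √3) - 1*(-899) = (8 - √3) + 899 = 907 - √3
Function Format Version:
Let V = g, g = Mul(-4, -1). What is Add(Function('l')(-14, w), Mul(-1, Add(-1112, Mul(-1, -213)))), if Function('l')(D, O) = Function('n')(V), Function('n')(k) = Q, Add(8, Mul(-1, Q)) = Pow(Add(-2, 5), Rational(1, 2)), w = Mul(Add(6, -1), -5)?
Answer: Add(907, Mul(-1, Pow(3, Rational(1, 2)))) ≈ 905.27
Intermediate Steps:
g = 4
V = 4
w = -25 (w = Mul(5, -5) = -25)
Q = Add(8, Mul(-1, Pow(3, Rational(1, 2)))) (Q = Add(8, Mul(-1, Pow(Add(-2, 5), Rational(1, 2)))) = Add(8, Mul(-1, Pow(3, Rational(1, 2)))) ≈ 6.2680)
Function('n')(k) = Add(8, Mul(-1, Pow(3, Rational(1, 2))))
Function('l')(D, O) = Add(8, Mul(-1, Pow(3, Rational(1, 2))))
Add(Function('l')(-14, w), Mul(-1, Add(-1112, Mul(-1, -213)))) = Add(Add(8, Mul(-1, Pow(3, Rational(1, 2)))), Mul(-1, Add(-1112, Mul(-1, -213)))) = Add(Add(8, Mul(-1, Pow(3, Rational(1, 2)))), Mul(-1, Add(-1112, 213))) = Add(Add(8, Mul(-1, Pow(3, Rational(1, 2)))), Mul(-1, -899)) = Add(Add(8, Mul(-1, Pow(3, Rational(1, 2)))), 899) = Add(907, Mul(-1, Pow(3, Rational(1, 2))))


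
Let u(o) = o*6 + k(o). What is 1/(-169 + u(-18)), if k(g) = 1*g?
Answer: -1/295 ≈ -0.0033898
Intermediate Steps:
k(g) = g
u(o) = 7*o (u(o) = o*6 + o = 6*o + o = 7*o)
1/(-169 + u(-18)) = 1/(-169 + 7*(-18)) = 1/(-169 - 126) = 1/(-295) = -1/295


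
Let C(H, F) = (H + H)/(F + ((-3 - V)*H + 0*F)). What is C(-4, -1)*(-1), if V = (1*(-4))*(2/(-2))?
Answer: 8/27 ≈ 0.29630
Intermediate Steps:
V = 4 (V = -8*(-1)/2 = -4*(-1) = 4)
C(H, F) = 2*H/(F - 7*H) (C(H, F) = (H + H)/(F + ((-3 - 1*4)*H + 0*F)) = (2*H)/(F + ((-3 - 4)*H + 0)) = (2*H)/(F + (-7*H + 0)) = (2*H)/(F - 7*H) = 2*H/(F - 7*H))
C(-4, -1)*(-1) = (2*(-4)/(-1 - 7*(-4)))*(-1) = (2*(-4)/(-1 + 28))*(-1) = (2*(-4)/27)*(-1) = (2*(-4)*(1/27))*(-1) = -8/27*(-1) = 8/27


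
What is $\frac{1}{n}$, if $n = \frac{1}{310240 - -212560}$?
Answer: $522800$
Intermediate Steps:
$n = \frac{1}{522800}$ ($n = \frac{1}{310240 + \left(-64358 + 276918\right)} = \frac{1}{310240 + 212560} = \frac{1}{522800} \approx 1.9128 \cdot 10^{-6}$)
$\frac{1}{n} = \frac{1}{\frac{1}{522800}} = 522800$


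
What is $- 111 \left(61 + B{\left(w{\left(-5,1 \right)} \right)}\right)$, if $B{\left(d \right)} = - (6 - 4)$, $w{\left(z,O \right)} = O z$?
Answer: $-6549$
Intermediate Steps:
$B{\left(d \right)} = -2$ ($B{\left(d \right)} = \left(-1\right) 2 = -2$)
$- 111 \left(61 + B{\left(w{\left(-5,1 \right)} \right)}\right) = - 111 \left(61 - 2\right) = \left(-111\right) 59 = -6549$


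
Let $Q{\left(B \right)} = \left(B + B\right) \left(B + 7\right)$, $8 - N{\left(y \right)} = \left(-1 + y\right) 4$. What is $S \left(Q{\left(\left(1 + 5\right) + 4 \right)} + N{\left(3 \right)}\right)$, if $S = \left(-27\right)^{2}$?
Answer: $247860$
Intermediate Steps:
$N{\left(y \right)} = 12 - 4 y$ ($N{\left(y \right)} = 8 - \left(-1 + y\right) 4 = 8 - \left(-4 + 4 y\right) = 12 - 4 y$)
$Q{\left(B \right)} = 2 B \left(7 + B\right)$
$S = 729$
$S \left(Q{\left(\left(1 + 5\right) + 4 \right)} + N{\left(3 \right)}\right) = 729 \left(2 \left(\left(1 + 5\right) + 4\right) \left(7 + \left(\left(1 + 5\right) + 4\right)\right) + \left(12 - 12\right)\right) = 729 \left(2 \left(6 + 4\right) \left(7 + \left(6 + 4\right)\right) + \left(12 - 12\right)\right) = 729 \left(2 \cdot 10 \left(7 + 10\right) + 0\right) = 729 \left(2 \cdot 10 \cdot 17 + 0\right) = 729 \left(340 + 0\right) = 729 \cdot 340 = 247860$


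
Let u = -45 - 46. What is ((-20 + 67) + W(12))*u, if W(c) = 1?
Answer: -4368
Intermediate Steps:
u = -91
((-20 + 67) + W(12))*u = ((-20 + 67) + 1)*(-91) = (47 + 1)*(-91) = 48*(-91) = -4368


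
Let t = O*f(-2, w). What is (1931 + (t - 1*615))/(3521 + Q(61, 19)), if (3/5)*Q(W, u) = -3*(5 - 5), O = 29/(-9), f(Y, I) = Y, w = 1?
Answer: 11902/31689 ≈ 0.37559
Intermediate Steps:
O = -29/9 (O = 29*(-⅑) = -29/9 ≈ -3.2222)
Q(W, u) = 0 (Q(W, u) = 5*(-3*(5 - 5))/3 = 5*(-3*0)/3 = (5/3)*0 = 0)
t = 58/9 (t = -29/9*(-2) = 58/9 ≈ 6.4444)
(1931 + (t - 1*615))/(3521 + Q(61, 19)) = (1931 + (58/9 - 1*615))/(3521 + 0) = (1931 + (58/9 - 615))/3521 = (1931 - 5477/9)*(1/3521) = (11902/9)*(1/3521) = 11902/31689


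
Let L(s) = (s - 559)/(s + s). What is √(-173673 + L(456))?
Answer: I*√9028223103/228 ≈ 416.74*I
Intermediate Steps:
L(s) = (-559 + s)/(2*s) (L(s) = (-559 + s)/((2*s)) = (-559 + s)*(1/(2*s)) = (-559 + s)/(2*s))
√(-173673 + L(456)) = √(-173673 + (½)*(-559 + 456)/456) = √(-173673 + (½)*(1/456)*(-103)) = √(-173673 - 103/912) = √(-158389879/912) = I*√9028223103/228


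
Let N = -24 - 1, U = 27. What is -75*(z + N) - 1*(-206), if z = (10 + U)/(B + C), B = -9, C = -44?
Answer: 113068/53 ≈ 2133.4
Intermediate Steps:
z = -37/53 (z = (10 + 27)/(-9 - 44) = 37/(-53) = 37*(-1/53) = -37/53 ≈ -0.69811)
N = -25
-75*(z + N) - 1*(-206) = -75*(-37/53 - 25) - 1*(-206) = -75*(-1362/53) + 206 = 102150/53 + 206 = 113068/53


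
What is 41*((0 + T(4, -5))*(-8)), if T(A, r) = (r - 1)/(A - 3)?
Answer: 1968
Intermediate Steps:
T(A, r) = (-1 + r)/(-3 + A)
41*((0 + T(4, -5))*(-8)) = 41*((0 + (-1 - 5)/(-3 + 4))*(-8)) = 41*((0 - 6/1)*(-8)) = 41*((0 + 1*(-6))*(-8)) = 41*((0 - 6)*(-8)) = 41*(-6*(-8)) = 41*48 = 1968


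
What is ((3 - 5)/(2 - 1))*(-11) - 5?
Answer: 17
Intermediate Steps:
((3 - 5)/(2 - 1))*(-11) - 5 = -2/1*(-11) - 5 = -2*1*(-11) - 5 = -2*(-11) - 5 = 22 - 5 = 17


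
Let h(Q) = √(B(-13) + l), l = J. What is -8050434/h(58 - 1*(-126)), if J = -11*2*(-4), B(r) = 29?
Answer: -2683478*√13/13 ≈ -7.4426e+5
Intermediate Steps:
J = 88 (J = -22*(-4) = 88)
l = 88
h(Q) = 3*√13 (h(Q) = √(29 + 88) = √117 = 3*√13)
-8050434/h(58 - 1*(-126)) = -8050434*√13/39 = -2683478*√13/13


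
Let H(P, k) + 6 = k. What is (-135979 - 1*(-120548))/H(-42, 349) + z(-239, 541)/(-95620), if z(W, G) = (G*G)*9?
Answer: -339859781/4685380 ≈ -72.536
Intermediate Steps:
z(W, G) = 9*G**2 (z(W, G) = G**2*9 = 9*G**2)
H(P, k) = -6 + k
(-135979 - 1*(-120548))/H(-42, 349) + z(-239, 541)/(-95620) = (-135979 - 1*(-120548))/(-6 + 349) + (9*541**2)/(-95620) = (-135979 + 120548)/343 + (9*292681)*(-1/95620) = -15431*1/343 + 2634129*(-1/95620) = -15431/343 - 2634129/95620 = -339859781/4685380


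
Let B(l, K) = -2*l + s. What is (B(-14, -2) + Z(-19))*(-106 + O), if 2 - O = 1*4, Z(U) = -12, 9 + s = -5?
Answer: -216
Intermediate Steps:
s = -14 (s = -9 - 5 = -14)
B(l, K) = -14 - 2*l (B(l, K) = -2*l - 14 = -14 - 2*l)
O = -2 (O = 2 - 4 = -2)
(B(-14, -2) + Z(-19))*(-106 + O) = ((-14 - 2*(-14)) - 12)*(-106 - 2) = ((-14 + 28) - 12)*(-108) = (14 - 12)*(-108) = 2*(-108) = -216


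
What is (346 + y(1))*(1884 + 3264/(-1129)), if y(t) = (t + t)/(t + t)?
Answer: 736948884/1129 ≈ 6.5275e+5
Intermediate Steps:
y(t) = 1 (y(t) = (2*t)/((2*t)) = (2*t)*(1/(2*t)) = 1)
(346 + y(1))*(1884 + 3264/(-1129)) = (346 + 1)*(1884 + 3264/(-1129)) = 347*(1884 + 3264*(-1/1129)) = 347*(1884 - 3264/1129) = 347*(2123772/1129) = 736948884/1129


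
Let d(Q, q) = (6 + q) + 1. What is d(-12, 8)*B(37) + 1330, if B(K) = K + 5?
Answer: 1960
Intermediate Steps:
B(K) = 5 + K
d(Q, q) = 7 + q
d(-12, 8)*B(37) + 1330 = (7 + 8)*(5 + 37) + 1330 = 15*42 + 1330 = 630 + 1330 = 1960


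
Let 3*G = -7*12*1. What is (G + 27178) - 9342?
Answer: 17808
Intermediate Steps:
G = -28 (G = (-7*12*1)/3 = (-84*1)/3 = (⅓)*(-84) = -28)
(G + 27178) - 9342 = (-28 + 27178) - 9342 = 27150 - 9342 = 17808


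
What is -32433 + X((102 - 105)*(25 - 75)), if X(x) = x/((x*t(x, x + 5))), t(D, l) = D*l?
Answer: -754067249/23250 ≈ -32433.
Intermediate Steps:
X(x) = 1/(x*(5 + x)) (X(x) = x/((x*(x*(x + 5)))) = x/((x*(x*(5 + x)))) = x/((x²*(5 + x))) = x*(1/(x²*(5 + x))) = 1/(x*(5 + x)))
-32433 + X((102 - 105)*(25 - 75)) = -32433 + 1/((((102 - 105)*(25 - 75)))*(5 + (102 - 105)*(25 - 75))) = -32433 + 1/(((-3*(-50)))*(5 - 3*(-50))) = -32433 + 1/(150*(5 + 150)) = -32433 + (1/150)/155 = -32433 + (1/150)*(1/155) = -32433 + 1/23250 = -754067249/23250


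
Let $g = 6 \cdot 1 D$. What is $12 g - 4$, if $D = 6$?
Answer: $428$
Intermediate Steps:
$g = 36$ ($g = 6 \cdot 1 \cdot 6 = 6 \cdot 6 = 36$)
$12 g - 4 = 12 \cdot 36 - 4 = 432 - 4 = 428$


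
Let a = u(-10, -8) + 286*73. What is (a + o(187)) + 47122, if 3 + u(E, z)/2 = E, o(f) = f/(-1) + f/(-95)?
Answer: 6439578/95 ≈ 67785.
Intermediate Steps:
o(f) = -96*f/95 (o(f) = f*(-1) + f*(-1/95) = -f - f/95 = -96*f/95)
u(E, z) = -6 + 2*E
a = 20852 (a = (-6 + 2*(-10)) + 286*73 = (-6 - 20) + 20878 = -26 + 20878 = 20852)
(a + o(187)) + 47122 = (20852 - 96/95*187) + 47122 = (20852 - 17952/95) + 47122 = 1962988/95 + 47122 = 6439578/95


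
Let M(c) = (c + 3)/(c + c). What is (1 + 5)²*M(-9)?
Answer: 12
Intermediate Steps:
M(c) = (3 + c)/(2*c) (M(c) = (3 + c)/((2*c)) = (3 + c)*(1/(2*c)) = (3 + c)/(2*c))
(1 + 5)²*M(-9) = (1 + 5)²*((½)*(3 - 9)/(-9)) = 6²*((½)*(-⅑)*(-6)) = 36*(⅓) = 12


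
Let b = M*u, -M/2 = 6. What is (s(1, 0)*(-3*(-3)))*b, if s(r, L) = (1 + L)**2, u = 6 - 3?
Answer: -324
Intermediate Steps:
M = -12 (M = -2*6 = -12)
u = 3
b = -36 (b = -12*3 = -36)
(s(1, 0)*(-3*(-3)))*b = ((1 + 0)**2*(-3*(-3)))*(-36) = (1**2*9)*(-36) = (1*9)*(-36) = 9*(-36) = -324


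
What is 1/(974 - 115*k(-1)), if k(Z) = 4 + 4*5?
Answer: -1/1786 ≈ -0.00055991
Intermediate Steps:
k(Z) = 24 (k(Z) = 4 + 20 = 24)
1/(974 - 115*k(-1)) = 1/(974 - 115*24) = 1/(974 - 2760) = 1/(-1786) = -1/1786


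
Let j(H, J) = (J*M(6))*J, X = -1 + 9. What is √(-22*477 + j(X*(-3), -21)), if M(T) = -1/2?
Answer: 3*I*√4762/2 ≈ 103.51*I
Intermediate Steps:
M(T) = -½ (M(T) = -1*½ = -½)
X = 8
j(H, J) = -J²/2 (j(H, J) = (J*(-½))*J = (-J/2)*J = -J²/2)
√(-22*477 + j(X*(-3), -21)) = √(-22*477 - ½*(-21)²) = √(-10494 - ½*441) = √(-10494 - 441/2) = √(-21429/2) = 3*I*√4762/2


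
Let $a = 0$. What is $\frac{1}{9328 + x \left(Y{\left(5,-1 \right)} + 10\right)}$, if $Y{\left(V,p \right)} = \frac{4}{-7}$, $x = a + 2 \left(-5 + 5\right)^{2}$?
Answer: $\frac{1}{9328} \approx 0.0001072$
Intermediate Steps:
$x = 0$ ($x = 0 + 2 \left(-5 + 5\right)^{2} = 0 + 2 \cdot 0^{2} = 0 + 2 \cdot 0 = 0 + 0 = 0$)
$Y{\left(V,p \right)} = - \frac{4}{7}$ ($Y{\left(V,p \right)} = 4 \left(- \frac{1}{7}\right) = - \frac{4}{7}$)
$\frac{1}{9328 + x \left(Y{\left(5,-1 \right)} + 10\right)} = \frac{1}{9328 + 0 \left(- \frac{4}{7} + 10\right)} = \frac{1}{9328 + 0 \cdot \frac{66}{7}} = \frac{1}{9328 + 0} = \frac{1}{9328}$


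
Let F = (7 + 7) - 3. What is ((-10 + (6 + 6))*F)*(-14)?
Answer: -308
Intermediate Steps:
F = 11 (F = 14 - 3 = 11)
((-10 + (6 + 6))*F)*(-14) = ((-10 + (6 + 6))*11)*(-14) = ((-10 + 12)*11)*(-14) = (2*11)*(-14) = 22*(-14) = -308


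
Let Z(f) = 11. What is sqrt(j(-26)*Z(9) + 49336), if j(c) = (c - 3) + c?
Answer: sqrt(48731) ≈ 220.75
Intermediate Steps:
j(c) = -3 + 2*c (j(c) = (-3 + c) + c = -3 + 2*c)
sqrt(j(-26)*Z(9) + 49336) = sqrt((-3 + 2*(-26))*11 + 49336) = sqrt((-3 - 52)*11 + 49336) = sqrt(-55*11 + 49336) = sqrt(-605 + 49336) = sqrt(48731)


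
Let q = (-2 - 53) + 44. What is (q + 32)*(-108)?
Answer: -2268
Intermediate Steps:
q = -11 (q = -55 + 44 = -11)
(q + 32)*(-108) = (-11 + 32)*(-108) = 21*(-108) = -2268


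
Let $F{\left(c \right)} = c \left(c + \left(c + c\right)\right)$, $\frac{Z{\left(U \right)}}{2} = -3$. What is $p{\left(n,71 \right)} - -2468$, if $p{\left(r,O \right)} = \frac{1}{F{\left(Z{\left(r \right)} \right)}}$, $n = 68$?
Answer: $\frac{266545}{108} \approx 2468.0$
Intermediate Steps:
$Z{\left(U \right)} = -6$ ($Z{\left(U \right)} = 2 \left(-3\right) = -6$)
$F{\left(c \right)} = 3 c^{2}$ ($F{\left(c \right)} = c \left(c + 2 c\right) = c 3 c = 3 c^{2}$)
$p{\left(r,O \right)} = \frac{1}{108}$ ($p{\left(r,O \right)} = \frac{1}{3 \left(-6\right)^{2}} = \frac{1}{3 \cdot 36} = \frac{1}{108}$)
$p{\left(n,71 \right)} - -2468 = \frac{1}{108} - -2468 = \frac{1}{108} + 2468 = \frac{266545}{108}$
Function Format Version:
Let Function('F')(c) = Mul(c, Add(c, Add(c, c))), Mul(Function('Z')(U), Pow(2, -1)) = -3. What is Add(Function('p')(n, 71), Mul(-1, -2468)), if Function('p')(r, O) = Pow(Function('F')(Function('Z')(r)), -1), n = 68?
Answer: Rational(266545, 108) ≈ 2468.0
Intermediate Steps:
Function('Z')(U) = -6 (Function('Z')(U) = Mul(2, -3) = -6)
Function('F')(c) = Mul(3, Pow(c, 2)) (Function('F')(c) = Mul(c, Add(c, Mul(2, c))) = Mul(c, Mul(3, c)) = Mul(3, Pow(c, 2)))
Function('p')(r, O) = Rational(1, 108) (Function('p')(r, O) = Pow(Mul(3, Pow(-6, 2)), -1) = Pow(Mul(3, 36), -1) = Pow(108, -1) = Rational(1, 108))
Add(Function('p')(n, 71), Mul(-1, -2468)) = Add(Rational(1, 108), Mul(-1, -2468)) = Add(Rational(1, 108), 2468) = Rational(266545, 108)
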